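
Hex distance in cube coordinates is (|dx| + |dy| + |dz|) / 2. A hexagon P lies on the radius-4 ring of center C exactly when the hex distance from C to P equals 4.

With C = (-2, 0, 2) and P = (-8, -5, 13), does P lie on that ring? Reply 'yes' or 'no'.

Answer: no

Derivation:
|px - cx| = |-8 - (-2)| = 6
|py - cy| = |-5 - 0| = 5
|pz - cz| = |13 - 2| = 11
distance = (6+5+11)/2 = 22/2 = 11
radius = 4; distance != radius -> no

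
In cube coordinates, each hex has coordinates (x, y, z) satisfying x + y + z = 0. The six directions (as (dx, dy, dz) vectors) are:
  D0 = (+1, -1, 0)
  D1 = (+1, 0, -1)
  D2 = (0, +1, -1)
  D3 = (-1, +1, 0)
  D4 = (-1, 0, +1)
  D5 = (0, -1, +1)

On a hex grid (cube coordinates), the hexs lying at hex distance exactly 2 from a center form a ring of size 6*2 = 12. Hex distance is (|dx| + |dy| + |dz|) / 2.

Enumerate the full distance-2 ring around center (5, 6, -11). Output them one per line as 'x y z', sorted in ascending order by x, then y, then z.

Walk ring at distance 2 from (5, 6, -11):
Start at center + D4*2 = (3, 6, -9)
  hex 0: (3, 6, -9)
  hex 1: (4, 5, -9)
  hex 2: (5, 4, -9)
  hex 3: (6, 4, -10)
  hex 4: (7, 4, -11)
  hex 5: (7, 5, -12)
  hex 6: (7, 6, -13)
  hex 7: (6, 7, -13)
  hex 8: (5, 8, -13)
  hex 9: (4, 8, -12)
  hex 10: (3, 8, -11)
  hex 11: (3, 7, -10)
Sorted: 12 hexes.

Answer: 3 6 -9
3 7 -10
3 8 -11
4 5 -9
4 8 -12
5 4 -9
5 8 -13
6 4 -10
6 7 -13
7 4 -11
7 5 -12
7 6 -13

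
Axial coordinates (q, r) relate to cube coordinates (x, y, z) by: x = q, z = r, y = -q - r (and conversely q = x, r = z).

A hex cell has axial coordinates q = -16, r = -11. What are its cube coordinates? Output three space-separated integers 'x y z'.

Answer: -16 27 -11

Derivation:
x = q = -16
z = r = -11
y = -x - z = -(-16) - (-11) = 27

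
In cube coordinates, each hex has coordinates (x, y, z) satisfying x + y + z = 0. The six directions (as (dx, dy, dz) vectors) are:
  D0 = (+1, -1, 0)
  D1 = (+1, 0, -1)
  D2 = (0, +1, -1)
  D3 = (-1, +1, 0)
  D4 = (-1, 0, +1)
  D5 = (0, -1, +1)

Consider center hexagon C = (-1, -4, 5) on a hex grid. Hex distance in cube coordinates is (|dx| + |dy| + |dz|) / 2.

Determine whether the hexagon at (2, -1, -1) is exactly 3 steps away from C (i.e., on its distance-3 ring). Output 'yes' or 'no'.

|px - cx| = |2 - (-1)| = 3
|py - cy| = |-1 - (-4)| = 3
|pz - cz| = |-1 - 5| = 6
distance = (3+3+6)/2 = 12/2 = 6
radius = 3; distance != radius -> no

Answer: no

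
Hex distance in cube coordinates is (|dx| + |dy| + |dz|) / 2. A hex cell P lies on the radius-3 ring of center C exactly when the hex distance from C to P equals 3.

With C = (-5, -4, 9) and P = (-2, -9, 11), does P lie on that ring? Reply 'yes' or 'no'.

Answer: no

Derivation:
|px - cx| = |-2 - (-5)| = 3
|py - cy| = |-9 - (-4)| = 5
|pz - cz| = |11 - 9| = 2
distance = (3+5+2)/2 = 10/2 = 5
radius = 3; distance != radius -> no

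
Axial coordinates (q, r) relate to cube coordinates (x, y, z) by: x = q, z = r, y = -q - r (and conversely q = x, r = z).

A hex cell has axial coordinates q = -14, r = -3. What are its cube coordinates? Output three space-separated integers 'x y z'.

x = q = -14
z = r = -3
y = -x - z = -(-14) - (-3) = 17

Answer: -14 17 -3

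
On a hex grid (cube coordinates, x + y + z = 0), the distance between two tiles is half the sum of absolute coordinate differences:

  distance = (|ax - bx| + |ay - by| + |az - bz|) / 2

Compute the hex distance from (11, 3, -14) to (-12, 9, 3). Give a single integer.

|ax - bx| = |11 - (-12)| = 23
|ay - by| = |3 - 9| = 6
|az - bz| = |-14 - 3| = 17
distance = (23 + 6 + 17) / 2 = 46 / 2 = 23

Answer: 23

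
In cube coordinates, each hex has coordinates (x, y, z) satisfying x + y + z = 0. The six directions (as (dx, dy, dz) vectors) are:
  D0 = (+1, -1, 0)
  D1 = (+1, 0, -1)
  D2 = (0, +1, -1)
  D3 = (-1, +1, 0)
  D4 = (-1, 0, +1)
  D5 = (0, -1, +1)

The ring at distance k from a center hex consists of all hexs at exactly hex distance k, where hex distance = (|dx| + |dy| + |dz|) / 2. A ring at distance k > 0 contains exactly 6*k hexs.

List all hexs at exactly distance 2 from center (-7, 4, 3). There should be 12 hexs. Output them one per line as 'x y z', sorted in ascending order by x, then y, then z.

Walk ring at distance 2 from (-7, 4, 3):
Start at center + D4*2 = (-9, 4, 5)
  hex 0: (-9, 4, 5)
  hex 1: (-8, 3, 5)
  hex 2: (-7, 2, 5)
  hex 3: (-6, 2, 4)
  hex 4: (-5, 2, 3)
  hex 5: (-5, 3, 2)
  hex 6: (-5, 4, 1)
  hex 7: (-6, 5, 1)
  hex 8: (-7, 6, 1)
  hex 9: (-8, 6, 2)
  hex 10: (-9, 6, 3)
  hex 11: (-9, 5, 4)
Sorted: 12 hexes.

Answer: -9 4 5
-9 5 4
-9 6 3
-8 3 5
-8 6 2
-7 2 5
-7 6 1
-6 2 4
-6 5 1
-5 2 3
-5 3 2
-5 4 1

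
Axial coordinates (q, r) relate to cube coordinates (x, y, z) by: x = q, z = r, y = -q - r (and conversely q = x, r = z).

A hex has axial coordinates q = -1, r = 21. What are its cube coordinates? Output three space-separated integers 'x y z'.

Answer: -1 -20 21

Derivation:
x = q = -1
z = r = 21
y = -x - z = -(-1) - (21) = -20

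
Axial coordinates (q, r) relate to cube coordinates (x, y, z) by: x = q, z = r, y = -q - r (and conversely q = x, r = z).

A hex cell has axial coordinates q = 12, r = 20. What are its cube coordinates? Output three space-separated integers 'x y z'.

Answer: 12 -32 20

Derivation:
x = q = 12
z = r = 20
y = -x - z = -(12) - (20) = -32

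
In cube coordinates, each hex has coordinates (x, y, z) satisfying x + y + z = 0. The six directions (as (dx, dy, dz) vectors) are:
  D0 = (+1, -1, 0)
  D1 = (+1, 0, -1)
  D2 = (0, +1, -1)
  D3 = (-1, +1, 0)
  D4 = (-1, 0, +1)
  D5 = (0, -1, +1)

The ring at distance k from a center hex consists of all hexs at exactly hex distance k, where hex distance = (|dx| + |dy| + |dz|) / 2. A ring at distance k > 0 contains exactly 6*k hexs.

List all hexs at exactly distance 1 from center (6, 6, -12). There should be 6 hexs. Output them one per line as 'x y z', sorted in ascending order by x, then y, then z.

Answer: 5 6 -11
5 7 -12
6 5 -11
6 7 -13
7 5 -12
7 6 -13

Derivation:
Walk ring at distance 1 from (6, 6, -12):
Start at center + D4*1 = (5, 6, -11)
  hex 0: (5, 6, -11)
  hex 1: (6, 5, -11)
  hex 2: (7, 5, -12)
  hex 3: (7, 6, -13)
  hex 4: (6, 7, -13)
  hex 5: (5, 7, -12)
Sorted: 6 hexes.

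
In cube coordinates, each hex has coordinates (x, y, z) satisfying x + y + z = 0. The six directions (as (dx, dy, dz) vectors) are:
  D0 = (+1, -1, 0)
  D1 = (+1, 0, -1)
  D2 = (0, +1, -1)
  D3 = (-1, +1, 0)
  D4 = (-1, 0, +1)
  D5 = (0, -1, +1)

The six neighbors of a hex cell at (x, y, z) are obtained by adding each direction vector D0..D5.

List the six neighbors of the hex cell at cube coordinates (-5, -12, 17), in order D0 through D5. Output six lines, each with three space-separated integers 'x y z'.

Center: (-5, -12, 17). Add each direction:
  D0: (-5, -12, 17) + (1, -1, 0) = (-4, -13, 17)
  D1: (-5, -12, 17) + (1, 0, -1) = (-4, -12, 16)
  D2: (-5, -12, 17) + (0, 1, -1) = (-5, -11, 16)
  D3: (-5, -12, 17) + (-1, 1, 0) = (-6, -11, 17)
  D4: (-5, -12, 17) + (-1, 0, 1) = (-6, -12, 18)
  D5: (-5, -12, 17) + (0, -1, 1) = (-5, -13, 18)

Answer: -4 -13 17
-4 -12 16
-5 -11 16
-6 -11 17
-6 -12 18
-5 -13 18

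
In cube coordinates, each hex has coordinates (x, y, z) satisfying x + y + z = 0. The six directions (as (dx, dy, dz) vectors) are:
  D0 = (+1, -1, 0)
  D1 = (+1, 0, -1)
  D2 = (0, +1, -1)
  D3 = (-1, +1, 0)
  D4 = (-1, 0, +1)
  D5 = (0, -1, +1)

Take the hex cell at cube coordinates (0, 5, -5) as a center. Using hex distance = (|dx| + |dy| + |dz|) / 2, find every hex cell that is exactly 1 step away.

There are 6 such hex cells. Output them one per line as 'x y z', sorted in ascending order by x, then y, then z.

Answer: -1 5 -4
-1 6 -5
0 4 -4
0 6 -6
1 4 -5
1 5 -6

Derivation:
Walk ring at distance 1 from (0, 5, -5):
Start at center + D4*1 = (-1, 5, -4)
  hex 0: (-1, 5, -4)
  hex 1: (0, 4, -4)
  hex 2: (1, 4, -5)
  hex 3: (1, 5, -6)
  hex 4: (0, 6, -6)
  hex 5: (-1, 6, -5)
Sorted: 6 hexes.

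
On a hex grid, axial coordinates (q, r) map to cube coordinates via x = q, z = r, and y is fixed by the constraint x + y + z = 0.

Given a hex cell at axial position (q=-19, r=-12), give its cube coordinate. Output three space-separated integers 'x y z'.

x = q = -19
z = r = -12
y = -x - z = -(-19) - (-12) = 31

Answer: -19 31 -12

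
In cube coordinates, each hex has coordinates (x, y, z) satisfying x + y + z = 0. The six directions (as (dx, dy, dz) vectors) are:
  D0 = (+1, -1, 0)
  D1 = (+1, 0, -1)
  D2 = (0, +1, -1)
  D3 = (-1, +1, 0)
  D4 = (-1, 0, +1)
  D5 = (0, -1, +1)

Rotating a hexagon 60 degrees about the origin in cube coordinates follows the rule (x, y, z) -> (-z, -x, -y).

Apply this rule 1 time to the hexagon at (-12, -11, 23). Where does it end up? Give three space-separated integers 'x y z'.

Answer: -23 12 11

Derivation:
Start: (-12, -11, 23)
Step 1: (-12, -11, 23) -> (-(23), -(-12), -(-11)) = (-23, 12, 11)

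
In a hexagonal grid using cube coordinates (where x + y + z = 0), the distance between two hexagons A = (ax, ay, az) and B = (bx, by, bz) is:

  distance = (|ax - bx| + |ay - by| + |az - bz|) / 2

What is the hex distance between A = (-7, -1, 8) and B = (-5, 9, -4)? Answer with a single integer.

|ax - bx| = |-7 - (-5)| = 2
|ay - by| = |-1 - 9| = 10
|az - bz| = |8 - (-4)| = 12
distance = (2 + 10 + 12) / 2 = 24 / 2 = 12

Answer: 12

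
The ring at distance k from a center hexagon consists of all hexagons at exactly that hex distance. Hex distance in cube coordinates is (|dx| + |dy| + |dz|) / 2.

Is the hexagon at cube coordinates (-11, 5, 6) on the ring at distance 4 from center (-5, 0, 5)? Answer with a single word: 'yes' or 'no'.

|px - cx| = |-11 - (-5)| = 6
|py - cy| = |5 - 0| = 5
|pz - cz| = |6 - 5| = 1
distance = (6+5+1)/2 = 12/2 = 6
radius = 4; distance != radius -> no

Answer: no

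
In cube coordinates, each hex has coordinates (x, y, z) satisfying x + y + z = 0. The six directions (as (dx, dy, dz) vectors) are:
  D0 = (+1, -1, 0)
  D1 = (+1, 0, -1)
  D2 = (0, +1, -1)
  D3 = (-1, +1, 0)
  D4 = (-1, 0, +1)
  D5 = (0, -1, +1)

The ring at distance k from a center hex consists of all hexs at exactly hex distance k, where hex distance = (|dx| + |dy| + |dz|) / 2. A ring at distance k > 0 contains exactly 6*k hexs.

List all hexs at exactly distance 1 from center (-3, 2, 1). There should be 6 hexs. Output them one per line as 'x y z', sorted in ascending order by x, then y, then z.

Answer: -4 2 2
-4 3 1
-3 1 2
-3 3 0
-2 1 1
-2 2 0

Derivation:
Walk ring at distance 1 from (-3, 2, 1):
Start at center + D4*1 = (-4, 2, 2)
  hex 0: (-4, 2, 2)
  hex 1: (-3, 1, 2)
  hex 2: (-2, 1, 1)
  hex 3: (-2, 2, 0)
  hex 4: (-3, 3, 0)
  hex 5: (-4, 3, 1)
Sorted: 6 hexes.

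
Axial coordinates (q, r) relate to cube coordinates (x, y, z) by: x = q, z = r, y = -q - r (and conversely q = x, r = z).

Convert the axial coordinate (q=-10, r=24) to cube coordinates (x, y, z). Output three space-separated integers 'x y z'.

x = q = -10
z = r = 24
y = -x - z = -(-10) - (24) = -14

Answer: -10 -14 24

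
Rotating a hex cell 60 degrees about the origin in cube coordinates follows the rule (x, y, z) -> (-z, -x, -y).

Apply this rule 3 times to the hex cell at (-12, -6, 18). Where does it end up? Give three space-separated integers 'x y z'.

Answer: 12 6 -18

Derivation:
Start: (-12, -6, 18)
Step 1: (-12, -6, 18) -> (-(18), -(-12), -(-6)) = (-18, 12, 6)
Step 2: (-18, 12, 6) -> (-(6), -(-18), -(12)) = (-6, 18, -12)
Step 3: (-6, 18, -12) -> (-(-12), -(-6), -(18)) = (12, 6, -18)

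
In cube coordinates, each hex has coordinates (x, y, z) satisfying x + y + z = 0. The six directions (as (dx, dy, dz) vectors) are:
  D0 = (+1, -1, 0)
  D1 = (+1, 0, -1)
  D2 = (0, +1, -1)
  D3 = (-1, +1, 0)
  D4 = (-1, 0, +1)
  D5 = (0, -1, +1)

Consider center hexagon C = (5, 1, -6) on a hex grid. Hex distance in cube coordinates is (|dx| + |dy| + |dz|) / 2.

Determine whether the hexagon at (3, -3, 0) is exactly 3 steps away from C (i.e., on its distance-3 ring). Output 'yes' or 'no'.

|px - cx| = |3 - 5| = 2
|py - cy| = |-3 - 1| = 4
|pz - cz| = |0 - (-6)| = 6
distance = (2+4+6)/2 = 12/2 = 6
radius = 3; distance != radius -> no

Answer: no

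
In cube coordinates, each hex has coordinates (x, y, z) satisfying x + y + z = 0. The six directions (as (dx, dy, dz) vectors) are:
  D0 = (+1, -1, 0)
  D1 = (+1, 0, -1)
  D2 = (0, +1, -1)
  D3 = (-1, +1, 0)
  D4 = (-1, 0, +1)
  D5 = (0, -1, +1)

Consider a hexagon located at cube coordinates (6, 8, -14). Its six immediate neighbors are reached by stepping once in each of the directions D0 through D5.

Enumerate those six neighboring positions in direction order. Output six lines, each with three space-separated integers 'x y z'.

Center: (6, 8, -14). Add each direction:
  D0: (6, 8, -14) + (1, -1, 0) = (7, 7, -14)
  D1: (6, 8, -14) + (1, 0, -1) = (7, 8, -15)
  D2: (6, 8, -14) + (0, 1, -1) = (6, 9, -15)
  D3: (6, 8, -14) + (-1, 1, 0) = (5, 9, -14)
  D4: (6, 8, -14) + (-1, 0, 1) = (5, 8, -13)
  D5: (6, 8, -14) + (0, -1, 1) = (6, 7, -13)

Answer: 7 7 -14
7 8 -15
6 9 -15
5 9 -14
5 8 -13
6 7 -13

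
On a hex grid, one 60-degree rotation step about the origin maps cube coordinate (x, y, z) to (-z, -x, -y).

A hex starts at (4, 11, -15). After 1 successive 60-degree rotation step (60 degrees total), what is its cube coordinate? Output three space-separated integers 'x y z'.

Start: (4, 11, -15)
Step 1: (4, 11, -15) -> (-(-15), -(4), -(11)) = (15, -4, -11)

Answer: 15 -4 -11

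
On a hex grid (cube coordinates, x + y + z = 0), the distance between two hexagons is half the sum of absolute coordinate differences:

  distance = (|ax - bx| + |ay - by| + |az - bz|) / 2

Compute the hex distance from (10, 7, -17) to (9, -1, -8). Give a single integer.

|ax - bx| = |10 - 9| = 1
|ay - by| = |7 - (-1)| = 8
|az - bz| = |-17 - (-8)| = 9
distance = (1 + 8 + 9) / 2 = 18 / 2 = 9

Answer: 9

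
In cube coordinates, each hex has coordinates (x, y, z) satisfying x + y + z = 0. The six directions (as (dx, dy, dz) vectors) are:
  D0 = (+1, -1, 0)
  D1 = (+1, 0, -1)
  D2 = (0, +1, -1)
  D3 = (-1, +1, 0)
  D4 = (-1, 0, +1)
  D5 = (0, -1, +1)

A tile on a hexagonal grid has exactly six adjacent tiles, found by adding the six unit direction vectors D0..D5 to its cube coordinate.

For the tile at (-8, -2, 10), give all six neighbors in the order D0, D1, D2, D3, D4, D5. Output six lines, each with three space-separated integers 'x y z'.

Answer: -7 -3 10
-7 -2 9
-8 -1 9
-9 -1 10
-9 -2 11
-8 -3 11

Derivation:
Center: (-8, -2, 10). Add each direction:
  D0: (-8, -2, 10) + (1, -1, 0) = (-7, -3, 10)
  D1: (-8, -2, 10) + (1, 0, -1) = (-7, -2, 9)
  D2: (-8, -2, 10) + (0, 1, -1) = (-8, -1, 9)
  D3: (-8, -2, 10) + (-1, 1, 0) = (-9, -1, 10)
  D4: (-8, -2, 10) + (-1, 0, 1) = (-9, -2, 11)
  D5: (-8, -2, 10) + (0, -1, 1) = (-8, -3, 11)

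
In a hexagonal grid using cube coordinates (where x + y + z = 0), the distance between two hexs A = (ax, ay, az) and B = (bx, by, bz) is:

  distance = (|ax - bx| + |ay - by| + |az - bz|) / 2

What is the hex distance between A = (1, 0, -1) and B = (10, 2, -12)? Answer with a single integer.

Answer: 11

Derivation:
|ax - bx| = |1 - 10| = 9
|ay - by| = |0 - 2| = 2
|az - bz| = |-1 - (-12)| = 11
distance = (9 + 2 + 11) / 2 = 22 / 2 = 11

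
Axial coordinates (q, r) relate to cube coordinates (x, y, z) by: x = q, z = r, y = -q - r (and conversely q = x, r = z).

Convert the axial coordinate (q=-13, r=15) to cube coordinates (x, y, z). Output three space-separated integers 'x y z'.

x = q = -13
z = r = 15
y = -x - z = -(-13) - (15) = -2

Answer: -13 -2 15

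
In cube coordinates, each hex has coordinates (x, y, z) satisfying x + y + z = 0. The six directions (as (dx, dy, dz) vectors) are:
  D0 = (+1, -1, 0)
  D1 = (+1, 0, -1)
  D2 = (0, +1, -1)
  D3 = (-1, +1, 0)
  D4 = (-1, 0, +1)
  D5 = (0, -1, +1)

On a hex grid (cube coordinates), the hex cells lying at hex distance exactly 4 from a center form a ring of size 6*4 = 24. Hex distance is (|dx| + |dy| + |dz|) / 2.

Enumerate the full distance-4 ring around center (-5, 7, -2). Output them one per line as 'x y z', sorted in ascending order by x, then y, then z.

Answer: -9 7 2
-9 8 1
-9 9 0
-9 10 -1
-9 11 -2
-8 6 2
-8 11 -3
-7 5 2
-7 11 -4
-6 4 2
-6 11 -5
-5 3 2
-5 11 -6
-4 3 1
-4 10 -6
-3 3 0
-3 9 -6
-2 3 -1
-2 8 -6
-1 3 -2
-1 4 -3
-1 5 -4
-1 6 -5
-1 7 -6

Derivation:
Walk ring at distance 4 from (-5, 7, -2):
Start at center + D4*4 = (-9, 7, 2)
  hex 0: (-9, 7, 2)
  hex 1: (-8, 6, 2)
  hex 2: (-7, 5, 2)
  hex 3: (-6, 4, 2)
  hex 4: (-5, 3, 2)
  hex 5: (-4, 3, 1)
  hex 6: (-3, 3, 0)
  hex 7: (-2, 3, -1)
  hex 8: (-1, 3, -2)
  hex 9: (-1, 4, -3)
  hex 10: (-1, 5, -4)
  hex 11: (-1, 6, -5)
  hex 12: (-1, 7, -6)
  hex 13: (-2, 8, -6)
  hex 14: (-3, 9, -6)
  hex 15: (-4, 10, -6)
  hex 16: (-5, 11, -6)
  hex 17: (-6, 11, -5)
  hex 18: (-7, 11, -4)
  hex 19: (-8, 11, -3)
  hex 20: (-9, 11, -2)
  hex 21: (-9, 10, -1)
  hex 22: (-9, 9, 0)
  hex 23: (-9, 8, 1)
Sorted: 24 hexes.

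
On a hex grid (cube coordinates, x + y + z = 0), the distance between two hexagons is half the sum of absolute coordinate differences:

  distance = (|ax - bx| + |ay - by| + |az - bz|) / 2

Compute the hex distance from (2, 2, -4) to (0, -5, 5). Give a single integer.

Answer: 9

Derivation:
|ax - bx| = |2 - 0| = 2
|ay - by| = |2 - (-5)| = 7
|az - bz| = |-4 - 5| = 9
distance = (2 + 7 + 9) / 2 = 18 / 2 = 9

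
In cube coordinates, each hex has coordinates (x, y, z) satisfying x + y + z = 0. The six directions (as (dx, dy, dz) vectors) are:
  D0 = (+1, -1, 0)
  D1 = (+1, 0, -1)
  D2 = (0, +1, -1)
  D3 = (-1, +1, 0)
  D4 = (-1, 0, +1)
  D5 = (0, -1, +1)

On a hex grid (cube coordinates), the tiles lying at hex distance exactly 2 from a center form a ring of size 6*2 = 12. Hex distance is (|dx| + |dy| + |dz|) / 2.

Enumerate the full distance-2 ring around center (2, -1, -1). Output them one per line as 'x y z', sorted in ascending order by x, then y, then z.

Answer: 0 -1 1
0 0 0
0 1 -1
1 -2 1
1 1 -2
2 -3 1
2 1 -3
3 -3 0
3 0 -3
4 -3 -1
4 -2 -2
4 -1 -3

Derivation:
Walk ring at distance 2 from (2, -1, -1):
Start at center + D4*2 = (0, -1, 1)
  hex 0: (0, -1, 1)
  hex 1: (1, -2, 1)
  hex 2: (2, -3, 1)
  hex 3: (3, -3, 0)
  hex 4: (4, -3, -1)
  hex 5: (4, -2, -2)
  hex 6: (4, -1, -3)
  hex 7: (3, 0, -3)
  hex 8: (2, 1, -3)
  hex 9: (1, 1, -2)
  hex 10: (0, 1, -1)
  hex 11: (0, 0, 0)
Sorted: 12 hexes.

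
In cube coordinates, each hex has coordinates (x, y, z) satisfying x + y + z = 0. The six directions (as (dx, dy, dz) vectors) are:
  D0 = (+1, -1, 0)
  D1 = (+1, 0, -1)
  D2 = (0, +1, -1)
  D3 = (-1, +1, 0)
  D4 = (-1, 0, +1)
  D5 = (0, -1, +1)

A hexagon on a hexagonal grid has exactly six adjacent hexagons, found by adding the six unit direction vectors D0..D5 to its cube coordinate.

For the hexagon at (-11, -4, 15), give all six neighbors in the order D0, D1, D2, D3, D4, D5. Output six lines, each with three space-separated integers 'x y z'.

Center: (-11, -4, 15). Add each direction:
  D0: (-11, -4, 15) + (1, -1, 0) = (-10, -5, 15)
  D1: (-11, -4, 15) + (1, 0, -1) = (-10, -4, 14)
  D2: (-11, -4, 15) + (0, 1, -1) = (-11, -3, 14)
  D3: (-11, -4, 15) + (-1, 1, 0) = (-12, -3, 15)
  D4: (-11, -4, 15) + (-1, 0, 1) = (-12, -4, 16)
  D5: (-11, -4, 15) + (0, -1, 1) = (-11, -5, 16)

Answer: -10 -5 15
-10 -4 14
-11 -3 14
-12 -3 15
-12 -4 16
-11 -5 16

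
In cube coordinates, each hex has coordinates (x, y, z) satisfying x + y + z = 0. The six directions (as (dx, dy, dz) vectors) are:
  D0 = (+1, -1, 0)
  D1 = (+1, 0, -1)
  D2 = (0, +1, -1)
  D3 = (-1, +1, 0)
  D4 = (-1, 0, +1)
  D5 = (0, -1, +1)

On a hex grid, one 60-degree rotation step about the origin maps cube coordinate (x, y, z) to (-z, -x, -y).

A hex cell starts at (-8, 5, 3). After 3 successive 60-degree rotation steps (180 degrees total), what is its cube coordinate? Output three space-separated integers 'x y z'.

Start: (-8, 5, 3)
Step 1: (-8, 5, 3) -> (-(3), -(-8), -(5)) = (-3, 8, -5)
Step 2: (-3, 8, -5) -> (-(-5), -(-3), -(8)) = (5, 3, -8)
Step 3: (5, 3, -8) -> (-(-8), -(5), -(3)) = (8, -5, -3)

Answer: 8 -5 -3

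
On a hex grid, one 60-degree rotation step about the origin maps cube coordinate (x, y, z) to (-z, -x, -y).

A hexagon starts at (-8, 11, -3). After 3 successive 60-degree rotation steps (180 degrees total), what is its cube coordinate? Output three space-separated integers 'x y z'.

Start: (-8, 11, -3)
Step 1: (-8, 11, -3) -> (-(-3), -(-8), -(11)) = (3, 8, -11)
Step 2: (3, 8, -11) -> (-(-11), -(3), -(8)) = (11, -3, -8)
Step 3: (11, -3, -8) -> (-(-8), -(11), -(-3)) = (8, -11, 3)

Answer: 8 -11 3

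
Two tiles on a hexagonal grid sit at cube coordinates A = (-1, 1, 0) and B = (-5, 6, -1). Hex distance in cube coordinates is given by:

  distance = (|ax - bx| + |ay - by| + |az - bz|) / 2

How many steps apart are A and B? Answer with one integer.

Answer: 5

Derivation:
|ax - bx| = |-1 - (-5)| = 4
|ay - by| = |1 - 6| = 5
|az - bz| = |0 - (-1)| = 1
distance = (4 + 5 + 1) / 2 = 10 / 2 = 5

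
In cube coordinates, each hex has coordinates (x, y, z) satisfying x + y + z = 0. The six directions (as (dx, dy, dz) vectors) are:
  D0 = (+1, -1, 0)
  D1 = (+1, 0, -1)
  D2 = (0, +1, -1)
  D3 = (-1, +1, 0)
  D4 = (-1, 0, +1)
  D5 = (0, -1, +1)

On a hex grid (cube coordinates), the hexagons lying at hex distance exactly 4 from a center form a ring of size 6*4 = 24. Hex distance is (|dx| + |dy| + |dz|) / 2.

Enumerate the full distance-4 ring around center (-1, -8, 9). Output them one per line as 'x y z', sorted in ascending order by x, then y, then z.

Answer: -5 -8 13
-5 -7 12
-5 -6 11
-5 -5 10
-5 -4 9
-4 -9 13
-4 -4 8
-3 -10 13
-3 -4 7
-2 -11 13
-2 -4 6
-1 -12 13
-1 -4 5
0 -12 12
0 -5 5
1 -12 11
1 -6 5
2 -12 10
2 -7 5
3 -12 9
3 -11 8
3 -10 7
3 -9 6
3 -8 5

Derivation:
Walk ring at distance 4 from (-1, -8, 9):
Start at center + D4*4 = (-5, -8, 13)
  hex 0: (-5, -8, 13)
  hex 1: (-4, -9, 13)
  hex 2: (-3, -10, 13)
  hex 3: (-2, -11, 13)
  hex 4: (-1, -12, 13)
  hex 5: (0, -12, 12)
  hex 6: (1, -12, 11)
  hex 7: (2, -12, 10)
  hex 8: (3, -12, 9)
  hex 9: (3, -11, 8)
  hex 10: (3, -10, 7)
  hex 11: (3, -9, 6)
  hex 12: (3, -8, 5)
  hex 13: (2, -7, 5)
  hex 14: (1, -6, 5)
  hex 15: (0, -5, 5)
  hex 16: (-1, -4, 5)
  hex 17: (-2, -4, 6)
  hex 18: (-3, -4, 7)
  hex 19: (-4, -4, 8)
  hex 20: (-5, -4, 9)
  hex 21: (-5, -5, 10)
  hex 22: (-5, -6, 11)
  hex 23: (-5, -7, 12)
Sorted: 24 hexes.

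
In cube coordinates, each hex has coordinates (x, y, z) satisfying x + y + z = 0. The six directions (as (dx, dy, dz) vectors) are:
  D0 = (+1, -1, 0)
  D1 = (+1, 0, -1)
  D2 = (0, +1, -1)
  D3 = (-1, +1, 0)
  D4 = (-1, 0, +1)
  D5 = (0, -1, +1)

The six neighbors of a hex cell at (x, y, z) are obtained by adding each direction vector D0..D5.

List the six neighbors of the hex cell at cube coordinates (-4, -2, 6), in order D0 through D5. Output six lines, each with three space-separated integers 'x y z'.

Center: (-4, -2, 6). Add each direction:
  D0: (-4, -2, 6) + (1, -1, 0) = (-3, -3, 6)
  D1: (-4, -2, 6) + (1, 0, -1) = (-3, -2, 5)
  D2: (-4, -2, 6) + (0, 1, -1) = (-4, -1, 5)
  D3: (-4, -2, 6) + (-1, 1, 0) = (-5, -1, 6)
  D4: (-4, -2, 6) + (-1, 0, 1) = (-5, -2, 7)
  D5: (-4, -2, 6) + (0, -1, 1) = (-4, -3, 7)

Answer: -3 -3 6
-3 -2 5
-4 -1 5
-5 -1 6
-5 -2 7
-4 -3 7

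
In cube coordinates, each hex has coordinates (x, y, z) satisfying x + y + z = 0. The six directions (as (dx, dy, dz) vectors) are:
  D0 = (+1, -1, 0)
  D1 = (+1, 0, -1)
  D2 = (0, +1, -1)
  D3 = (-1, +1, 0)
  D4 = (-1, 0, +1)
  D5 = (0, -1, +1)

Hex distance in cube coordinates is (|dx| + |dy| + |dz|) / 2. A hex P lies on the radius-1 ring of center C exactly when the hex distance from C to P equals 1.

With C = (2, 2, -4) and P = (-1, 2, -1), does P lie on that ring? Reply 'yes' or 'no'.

|px - cx| = |-1 - 2| = 3
|py - cy| = |2 - 2| = 0
|pz - cz| = |-1 - (-4)| = 3
distance = (3+0+3)/2 = 6/2 = 3
radius = 1; distance != radius -> no

Answer: no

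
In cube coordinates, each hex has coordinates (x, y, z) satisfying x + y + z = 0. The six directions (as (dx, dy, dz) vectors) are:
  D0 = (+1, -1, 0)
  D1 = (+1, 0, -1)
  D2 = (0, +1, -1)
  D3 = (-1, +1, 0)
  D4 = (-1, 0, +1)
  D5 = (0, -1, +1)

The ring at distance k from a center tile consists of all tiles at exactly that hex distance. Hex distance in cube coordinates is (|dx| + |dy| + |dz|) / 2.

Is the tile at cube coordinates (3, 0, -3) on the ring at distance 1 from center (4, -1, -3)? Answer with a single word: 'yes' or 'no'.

Answer: yes

Derivation:
|px - cx| = |3 - 4| = 1
|py - cy| = |0 - (-1)| = 1
|pz - cz| = |-3 - (-3)| = 0
distance = (1+1+0)/2 = 2/2 = 1
radius = 1; distance == radius -> yes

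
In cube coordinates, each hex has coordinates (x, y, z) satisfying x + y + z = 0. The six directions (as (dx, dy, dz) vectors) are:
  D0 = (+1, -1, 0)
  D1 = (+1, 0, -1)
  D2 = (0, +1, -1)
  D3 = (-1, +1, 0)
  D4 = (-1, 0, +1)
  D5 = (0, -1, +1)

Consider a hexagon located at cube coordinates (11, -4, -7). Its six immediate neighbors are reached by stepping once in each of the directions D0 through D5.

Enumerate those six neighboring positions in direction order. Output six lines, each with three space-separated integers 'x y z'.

Answer: 12 -5 -7
12 -4 -8
11 -3 -8
10 -3 -7
10 -4 -6
11 -5 -6

Derivation:
Center: (11, -4, -7). Add each direction:
  D0: (11, -4, -7) + (1, -1, 0) = (12, -5, -7)
  D1: (11, -4, -7) + (1, 0, -1) = (12, -4, -8)
  D2: (11, -4, -7) + (0, 1, -1) = (11, -3, -8)
  D3: (11, -4, -7) + (-1, 1, 0) = (10, -3, -7)
  D4: (11, -4, -7) + (-1, 0, 1) = (10, -4, -6)
  D5: (11, -4, -7) + (0, -1, 1) = (11, -5, -6)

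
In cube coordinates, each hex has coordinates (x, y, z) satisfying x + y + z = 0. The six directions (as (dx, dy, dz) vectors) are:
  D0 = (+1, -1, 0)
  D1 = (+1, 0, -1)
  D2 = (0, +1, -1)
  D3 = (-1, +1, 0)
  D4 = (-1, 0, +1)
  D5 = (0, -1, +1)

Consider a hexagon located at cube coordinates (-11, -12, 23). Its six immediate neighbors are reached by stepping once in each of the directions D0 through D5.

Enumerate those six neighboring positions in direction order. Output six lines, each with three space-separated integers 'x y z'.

Center: (-11, -12, 23). Add each direction:
  D0: (-11, -12, 23) + (1, -1, 0) = (-10, -13, 23)
  D1: (-11, -12, 23) + (1, 0, -1) = (-10, -12, 22)
  D2: (-11, -12, 23) + (0, 1, -1) = (-11, -11, 22)
  D3: (-11, -12, 23) + (-1, 1, 0) = (-12, -11, 23)
  D4: (-11, -12, 23) + (-1, 0, 1) = (-12, -12, 24)
  D5: (-11, -12, 23) + (0, -1, 1) = (-11, -13, 24)

Answer: -10 -13 23
-10 -12 22
-11 -11 22
-12 -11 23
-12 -12 24
-11 -13 24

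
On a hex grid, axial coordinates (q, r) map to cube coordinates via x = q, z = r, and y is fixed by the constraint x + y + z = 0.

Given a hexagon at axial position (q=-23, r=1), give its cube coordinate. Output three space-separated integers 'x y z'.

Answer: -23 22 1

Derivation:
x = q = -23
z = r = 1
y = -x - z = -(-23) - (1) = 22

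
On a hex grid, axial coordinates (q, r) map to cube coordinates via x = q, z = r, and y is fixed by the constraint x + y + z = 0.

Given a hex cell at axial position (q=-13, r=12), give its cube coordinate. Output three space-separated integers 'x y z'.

x = q = -13
z = r = 12
y = -x - z = -(-13) - (12) = 1

Answer: -13 1 12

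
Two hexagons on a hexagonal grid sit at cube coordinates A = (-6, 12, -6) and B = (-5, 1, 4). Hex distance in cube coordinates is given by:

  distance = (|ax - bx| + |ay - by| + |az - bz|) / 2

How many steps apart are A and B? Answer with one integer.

Answer: 11

Derivation:
|ax - bx| = |-6 - (-5)| = 1
|ay - by| = |12 - 1| = 11
|az - bz| = |-6 - 4| = 10
distance = (1 + 11 + 10) / 2 = 22 / 2 = 11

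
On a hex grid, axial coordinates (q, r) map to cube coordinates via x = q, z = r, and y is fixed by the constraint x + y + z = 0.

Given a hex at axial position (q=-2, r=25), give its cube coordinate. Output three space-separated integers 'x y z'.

x = q = -2
z = r = 25
y = -x - z = -(-2) - (25) = -23

Answer: -2 -23 25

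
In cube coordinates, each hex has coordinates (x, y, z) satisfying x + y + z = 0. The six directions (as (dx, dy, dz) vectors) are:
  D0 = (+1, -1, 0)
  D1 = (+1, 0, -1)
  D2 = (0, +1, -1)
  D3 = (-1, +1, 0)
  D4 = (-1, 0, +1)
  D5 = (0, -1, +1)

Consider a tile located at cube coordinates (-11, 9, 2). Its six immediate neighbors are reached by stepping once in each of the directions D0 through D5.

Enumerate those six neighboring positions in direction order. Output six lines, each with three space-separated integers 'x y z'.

Center: (-11, 9, 2). Add each direction:
  D0: (-11, 9, 2) + (1, -1, 0) = (-10, 8, 2)
  D1: (-11, 9, 2) + (1, 0, -1) = (-10, 9, 1)
  D2: (-11, 9, 2) + (0, 1, -1) = (-11, 10, 1)
  D3: (-11, 9, 2) + (-1, 1, 0) = (-12, 10, 2)
  D4: (-11, 9, 2) + (-1, 0, 1) = (-12, 9, 3)
  D5: (-11, 9, 2) + (0, -1, 1) = (-11, 8, 3)

Answer: -10 8 2
-10 9 1
-11 10 1
-12 10 2
-12 9 3
-11 8 3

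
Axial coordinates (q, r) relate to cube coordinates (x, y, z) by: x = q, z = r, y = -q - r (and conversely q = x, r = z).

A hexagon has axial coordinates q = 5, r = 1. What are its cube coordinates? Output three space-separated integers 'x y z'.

Answer: 5 -6 1

Derivation:
x = q = 5
z = r = 1
y = -x - z = -(5) - (1) = -6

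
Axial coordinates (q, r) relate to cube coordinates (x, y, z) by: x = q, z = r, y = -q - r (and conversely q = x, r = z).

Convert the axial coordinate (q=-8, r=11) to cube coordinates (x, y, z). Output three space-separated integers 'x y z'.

Answer: -8 -3 11

Derivation:
x = q = -8
z = r = 11
y = -x - z = -(-8) - (11) = -3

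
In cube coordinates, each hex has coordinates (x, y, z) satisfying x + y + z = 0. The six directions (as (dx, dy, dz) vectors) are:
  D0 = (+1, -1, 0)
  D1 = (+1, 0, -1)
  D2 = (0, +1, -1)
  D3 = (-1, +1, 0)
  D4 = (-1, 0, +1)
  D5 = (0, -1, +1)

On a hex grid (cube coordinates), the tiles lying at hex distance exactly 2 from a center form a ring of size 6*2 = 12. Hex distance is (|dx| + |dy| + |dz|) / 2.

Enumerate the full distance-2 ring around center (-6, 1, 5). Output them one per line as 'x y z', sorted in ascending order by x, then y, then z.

Walk ring at distance 2 from (-6, 1, 5):
Start at center + D4*2 = (-8, 1, 7)
  hex 0: (-8, 1, 7)
  hex 1: (-7, 0, 7)
  hex 2: (-6, -1, 7)
  hex 3: (-5, -1, 6)
  hex 4: (-4, -1, 5)
  hex 5: (-4, 0, 4)
  hex 6: (-4, 1, 3)
  hex 7: (-5, 2, 3)
  hex 8: (-6, 3, 3)
  hex 9: (-7, 3, 4)
  hex 10: (-8, 3, 5)
  hex 11: (-8, 2, 6)
Sorted: 12 hexes.

Answer: -8 1 7
-8 2 6
-8 3 5
-7 0 7
-7 3 4
-6 -1 7
-6 3 3
-5 -1 6
-5 2 3
-4 -1 5
-4 0 4
-4 1 3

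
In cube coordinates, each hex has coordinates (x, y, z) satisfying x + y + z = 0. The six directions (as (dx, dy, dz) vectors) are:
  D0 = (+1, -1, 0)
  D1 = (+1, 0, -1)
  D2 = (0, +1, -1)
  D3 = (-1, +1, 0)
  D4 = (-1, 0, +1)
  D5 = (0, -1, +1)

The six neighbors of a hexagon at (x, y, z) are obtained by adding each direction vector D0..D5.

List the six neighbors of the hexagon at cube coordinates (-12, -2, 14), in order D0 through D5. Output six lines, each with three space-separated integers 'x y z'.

Center: (-12, -2, 14). Add each direction:
  D0: (-12, -2, 14) + (1, -1, 0) = (-11, -3, 14)
  D1: (-12, -2, 14) + (1, 0, -1) = (-11, -2, 13)
  D2: (-12, -2, 14) + (0, 1, -1) = (-12, -1, 13)
  D3: (-12, -2, 14) + (-1, 1, 0) = (-13, -1, 14)
  D4: (-12, -2, 14) + (-1, 0, 1) = (-13, -2, 15)
  D5: (-12, -2, 14) + (0, -1, 1) = (-12, -3, 15)

Answer: -11 -3 14
-11 -2 13
-12 -1 13
-13 -1 14
-13 -2 15
-12 -3 15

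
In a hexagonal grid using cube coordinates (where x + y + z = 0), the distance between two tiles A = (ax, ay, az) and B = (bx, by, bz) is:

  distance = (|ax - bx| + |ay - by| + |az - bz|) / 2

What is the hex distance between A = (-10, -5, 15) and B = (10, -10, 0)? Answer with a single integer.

|ax - bx| = |-10 - 10| = 20
|ay - by| = |-5 - (-10)| = 5
|az - bz| = |15 - 0| = 15
distance = (20 + 5 + 15) / 2 = 40 / 2 = 20

Answer: 20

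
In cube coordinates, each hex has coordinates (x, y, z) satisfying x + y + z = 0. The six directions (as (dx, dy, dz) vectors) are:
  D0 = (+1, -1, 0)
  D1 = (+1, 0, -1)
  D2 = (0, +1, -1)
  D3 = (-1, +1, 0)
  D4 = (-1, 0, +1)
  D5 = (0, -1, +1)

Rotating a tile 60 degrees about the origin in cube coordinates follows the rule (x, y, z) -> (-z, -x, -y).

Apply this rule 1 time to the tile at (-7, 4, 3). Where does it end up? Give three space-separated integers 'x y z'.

Start: (-7, 4, 3)
Step 1: (-7, 4, 3) -> (-(3), -(-7), -(4)) = (-3, 7, -4)

Answer: -3 7 -4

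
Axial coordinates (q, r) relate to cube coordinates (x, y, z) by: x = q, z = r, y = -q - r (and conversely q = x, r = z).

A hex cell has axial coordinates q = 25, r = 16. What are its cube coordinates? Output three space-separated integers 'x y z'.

x = q = 25
z = r = 16
y = -x - z = -(25) - (16) = -41

Answer: 25 -41 16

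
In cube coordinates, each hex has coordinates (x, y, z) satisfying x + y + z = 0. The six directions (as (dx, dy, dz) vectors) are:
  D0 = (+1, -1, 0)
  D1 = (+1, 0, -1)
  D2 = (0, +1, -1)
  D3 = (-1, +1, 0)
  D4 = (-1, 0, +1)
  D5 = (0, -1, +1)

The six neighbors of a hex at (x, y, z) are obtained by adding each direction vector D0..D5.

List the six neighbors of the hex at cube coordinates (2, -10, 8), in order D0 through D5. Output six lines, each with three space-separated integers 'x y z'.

Answer: 3 -11 8
3 -10 7
2 -9 7
1 -9 8
1 -10 9
2 -11 9

Derivation:
Center: (2, -10, 8). Add each direction:
  D0: (2, -10, 8) + (1, -1, 0) = (3, -11, 8)
  D1: (2, -10, 8) + (1, 0, -1) = (3, -10, 7)
  D2: (2, -10, 8) + (0, 1, -1) = (2, -9, 7)
  D3: (2, -10, 8) + (-1, 1, 0) = (1, -9, 8)
  D4: (2, -10, 8) + (-1, 0, 1) = (1, -10, 9)
  D5: (2, -10, 8) + (0, -1, 1) = (2, -11, 9)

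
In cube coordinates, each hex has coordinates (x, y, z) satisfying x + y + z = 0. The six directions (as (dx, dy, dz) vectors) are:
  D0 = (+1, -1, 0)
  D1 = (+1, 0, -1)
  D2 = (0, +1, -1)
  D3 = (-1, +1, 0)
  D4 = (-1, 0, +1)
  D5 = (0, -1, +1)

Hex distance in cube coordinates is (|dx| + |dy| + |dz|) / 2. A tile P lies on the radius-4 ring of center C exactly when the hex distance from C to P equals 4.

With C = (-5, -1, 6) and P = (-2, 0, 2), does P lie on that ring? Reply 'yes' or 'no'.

Answer: yes

Derivation:
|px - cx| = |-2 - (-5)| = 3
|py - cy| = |0 - (-1)| = 1
|pz - cz| = |2 - 6| = 4
distance = (3+1+4)/2 = 8/2 = 4
radius = 4; distance == radius -> yes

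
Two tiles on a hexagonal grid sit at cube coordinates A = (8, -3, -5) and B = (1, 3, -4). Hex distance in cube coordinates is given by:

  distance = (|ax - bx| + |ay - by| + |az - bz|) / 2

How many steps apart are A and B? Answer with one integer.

Answer: 7

Derivation:
|ax - bx| = |8 - 1| = 7
|ay - by| = |-3 - 3| = 6
|az - bz| = |-5 - (-4)| = 1
distance = (7 + 6 + 1) / 2 = 14 / 2 = 7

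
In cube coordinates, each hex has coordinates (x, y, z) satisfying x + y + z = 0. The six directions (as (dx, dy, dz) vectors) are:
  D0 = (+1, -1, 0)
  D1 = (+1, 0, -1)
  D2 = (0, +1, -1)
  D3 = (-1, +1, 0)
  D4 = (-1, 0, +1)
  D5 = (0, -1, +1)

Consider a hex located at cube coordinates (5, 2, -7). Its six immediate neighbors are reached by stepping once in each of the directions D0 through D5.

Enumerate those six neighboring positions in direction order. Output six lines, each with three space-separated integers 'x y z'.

Answer: 6 1 -7
6 2 -8
5 3 -8
4 3 -7
4 2 -6
5 1 -6

Derivation:
Center: (5, 2, -7). Add each direction:
  D0: (5, 2, -7) + (1, -1, 0) = (6, 1, -7)
  D1: (5, 2, -7) + (1, 0, -1) = (6, 2, -8)
  D2: (5, 2, -7) + (0, 1, -1) = (5, 3, -8)
  D3: (5, 2, -7) + (-1, 1, 0) = (4, 3, -7)
  D4: (5, 2, -7) + (-1, 0, 1) = (4, 2, -6)
  D5: (5, 2, -7) + (0, -1, 1) = (5, 1, -6)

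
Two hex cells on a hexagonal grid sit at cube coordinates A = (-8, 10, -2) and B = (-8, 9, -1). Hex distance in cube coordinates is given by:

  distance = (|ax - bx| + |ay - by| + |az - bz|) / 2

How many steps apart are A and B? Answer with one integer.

Answer: 1

Derivation:
|ax - bx| = |-8 - (-8)| = 0
|ay - by| = |10 - 9| = 1
|az - bz| = |-2 - (-1)| = 1
distance = (0 + 1 + 1) / 2 = 2 / 2 = 1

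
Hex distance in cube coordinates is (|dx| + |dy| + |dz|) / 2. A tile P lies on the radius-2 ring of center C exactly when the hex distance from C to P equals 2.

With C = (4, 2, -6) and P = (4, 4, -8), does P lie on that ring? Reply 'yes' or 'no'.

Answer: yes

Derivation:
|px - cx| = |4 - 4| = 0
|py - cy| = |4 - 2| = 2
|pz - cz| = |-8 - (-6)| = 2
distance = (0+2+2)/2 = 4/2 = 2
radius = 2; distance == radius -> yes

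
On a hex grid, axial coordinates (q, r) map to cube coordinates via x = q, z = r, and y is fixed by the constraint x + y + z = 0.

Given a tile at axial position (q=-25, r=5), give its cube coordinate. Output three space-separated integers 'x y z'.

x = q = -25
z = r = 5
y = -x - z = -(-25) - (5) = 20

Answer: -25 20 5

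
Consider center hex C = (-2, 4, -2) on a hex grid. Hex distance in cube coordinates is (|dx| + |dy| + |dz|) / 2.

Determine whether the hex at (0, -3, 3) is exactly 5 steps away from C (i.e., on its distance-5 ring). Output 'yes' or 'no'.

Answer: no

Derivation:
|px - cx| = |0 - (-2)| = 2
|py - cy| = |-3 - 4| = 7
|pz - cz| = |3 - (-2)| = 5
distance = (2+7+5)/2 = 14/2 = 7
radius = 5; distance != radius -> no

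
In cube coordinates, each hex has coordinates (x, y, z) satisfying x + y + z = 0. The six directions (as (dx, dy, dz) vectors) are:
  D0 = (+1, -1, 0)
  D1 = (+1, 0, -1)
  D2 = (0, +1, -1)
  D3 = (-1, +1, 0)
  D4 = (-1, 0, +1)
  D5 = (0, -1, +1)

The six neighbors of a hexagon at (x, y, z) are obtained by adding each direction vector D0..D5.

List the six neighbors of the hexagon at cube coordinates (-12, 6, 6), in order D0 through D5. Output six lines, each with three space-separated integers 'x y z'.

Center: (-12, 6, 6). Add each direction:
  D0: (-12, 6, 6) + (1, -1, 0) = (-11, 5, 6)
  D1: (-12, 6, 6) + (1, 0, -1) = (-11, 6, 5)
  D2: (-12, 6, 6) + (0, 1, -1) = (-12, 7, 5)
  D3: (-12, 6, 6) + (-1, 1, 0) = (-13, 7, 6)
  D4: (-12, 6, 6) + (-1, 0, 1) = (-13, 6, 7)
  D5: (-12, 6, 6) + (0, -1, 1) = (-12, 5, 7)

Answer: -11 5 6
-11 6 5
-12 7 5
-13 7 6
-13 6 7
-12 5 7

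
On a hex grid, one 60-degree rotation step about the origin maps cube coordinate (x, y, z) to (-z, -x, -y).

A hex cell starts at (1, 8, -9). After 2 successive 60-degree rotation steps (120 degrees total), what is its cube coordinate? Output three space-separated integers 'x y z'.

Answer: 8 -9 1

Derivation:
Start: (1, 8, -9)
Step 1: (1, 8, -9) -> (-(-9), -(1), -(8)) = (9, -1, -8)
Step 2: (9, -1, -8) -> (-(-8), -(9), -(-1)) = (8, -9, 1)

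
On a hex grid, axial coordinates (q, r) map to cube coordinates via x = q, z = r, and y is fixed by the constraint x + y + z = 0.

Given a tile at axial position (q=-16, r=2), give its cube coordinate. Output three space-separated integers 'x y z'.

Answer: -16 14 2

Derivation:
x = q = -16
z = r = 2
y = -x - z = -(-16) - (2) = 14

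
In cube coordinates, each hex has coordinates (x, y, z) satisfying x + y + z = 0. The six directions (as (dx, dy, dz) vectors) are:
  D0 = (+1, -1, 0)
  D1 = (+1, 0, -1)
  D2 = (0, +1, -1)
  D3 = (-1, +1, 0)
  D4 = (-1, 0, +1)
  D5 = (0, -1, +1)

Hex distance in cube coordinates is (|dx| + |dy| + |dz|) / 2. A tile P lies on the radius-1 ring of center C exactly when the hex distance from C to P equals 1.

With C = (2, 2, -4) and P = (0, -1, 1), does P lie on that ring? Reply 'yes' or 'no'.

|px - cx| = |0 - 2| = 2
|py - cy| = |-1 - 2| = 3
|pz - cz| = |1 - (-4)| = 5
distance = (2+3+5)/2 = 10/2 = 5
radius = 1; distance != radius -> no

Answer: no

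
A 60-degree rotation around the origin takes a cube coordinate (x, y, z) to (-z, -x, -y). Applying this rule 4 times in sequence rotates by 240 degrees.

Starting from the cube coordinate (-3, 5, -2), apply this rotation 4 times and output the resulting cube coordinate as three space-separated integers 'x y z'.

Answer: -2 -3 5

Derivation:
Start: (-3, 5, -2)
Step 1: (-3, 5, -2) -> (-(-2), -(-3), -(5)) = (2, 3, -5)
Step 2: (2, 3, -5) -> (-(-5), -(2), -(3)) = (5, -2, -3)
Step 3: (5, -2, -3) -> (-(-3), -(5), -(-2)) = (3, -5, 2)
Step 4: (3, -5, 2) -> (-(2), -(3), -(-5)) = (-2, -3, 5)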